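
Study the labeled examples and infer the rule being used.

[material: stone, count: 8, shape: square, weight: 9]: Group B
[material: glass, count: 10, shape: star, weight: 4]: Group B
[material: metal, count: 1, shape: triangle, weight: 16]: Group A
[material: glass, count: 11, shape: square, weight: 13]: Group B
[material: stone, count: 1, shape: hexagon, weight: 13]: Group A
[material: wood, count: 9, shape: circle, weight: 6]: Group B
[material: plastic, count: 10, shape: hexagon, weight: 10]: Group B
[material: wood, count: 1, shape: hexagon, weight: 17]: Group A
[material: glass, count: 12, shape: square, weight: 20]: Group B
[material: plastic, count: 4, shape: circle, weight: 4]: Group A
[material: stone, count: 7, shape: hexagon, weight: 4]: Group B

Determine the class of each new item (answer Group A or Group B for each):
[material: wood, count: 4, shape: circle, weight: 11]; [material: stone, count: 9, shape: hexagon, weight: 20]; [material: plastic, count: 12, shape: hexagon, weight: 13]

Group A, Group B, Group B

The distinguishing property — count ≤ 4 — holds for all the 'Group A' cases and none of the 'Group B' cases.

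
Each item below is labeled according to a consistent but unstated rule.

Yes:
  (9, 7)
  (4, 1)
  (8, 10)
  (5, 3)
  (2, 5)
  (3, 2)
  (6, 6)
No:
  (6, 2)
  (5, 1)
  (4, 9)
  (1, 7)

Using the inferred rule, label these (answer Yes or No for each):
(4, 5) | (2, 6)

Yes, No

One predicate separates the groups cleanly: |first − second| ≤ 3.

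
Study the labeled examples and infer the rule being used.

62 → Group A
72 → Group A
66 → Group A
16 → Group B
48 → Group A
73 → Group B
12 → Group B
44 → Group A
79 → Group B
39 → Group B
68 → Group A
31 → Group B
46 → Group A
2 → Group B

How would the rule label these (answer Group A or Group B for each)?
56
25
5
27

One predicate separates the groups cleanly: even AND at least 31.
56: 56 is even, 56 ≥ 31 — has this property, so Group A. 25: 25 is odd, 25 < 31 — doesn't qualify, so Group B. 5: 5 is odd, 5 < 31 — doesn't qualify, so Group B. 27: 27 is odd, 27 < 31 — doesn't qualify, so Group B.

Group A, Group B, Group B, Group B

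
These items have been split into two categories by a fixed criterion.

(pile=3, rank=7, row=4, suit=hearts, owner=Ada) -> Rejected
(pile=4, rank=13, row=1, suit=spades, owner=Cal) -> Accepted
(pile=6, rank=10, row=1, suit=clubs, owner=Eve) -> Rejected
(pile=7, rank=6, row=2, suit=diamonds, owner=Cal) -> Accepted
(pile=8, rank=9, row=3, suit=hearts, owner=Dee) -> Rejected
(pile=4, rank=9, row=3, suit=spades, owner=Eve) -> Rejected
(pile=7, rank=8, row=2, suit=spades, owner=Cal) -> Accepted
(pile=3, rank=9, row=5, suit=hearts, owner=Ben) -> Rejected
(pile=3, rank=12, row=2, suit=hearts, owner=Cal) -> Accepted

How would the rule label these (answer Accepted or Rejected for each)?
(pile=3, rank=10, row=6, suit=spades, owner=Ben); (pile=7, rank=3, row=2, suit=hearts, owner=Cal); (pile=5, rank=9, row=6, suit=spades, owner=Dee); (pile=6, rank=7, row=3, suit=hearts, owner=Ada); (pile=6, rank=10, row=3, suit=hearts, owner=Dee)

The simplest hypothesis consistent with all the labels is: owner is Cal.

Rejected, Accepted, Rejected, Rejected, Rejected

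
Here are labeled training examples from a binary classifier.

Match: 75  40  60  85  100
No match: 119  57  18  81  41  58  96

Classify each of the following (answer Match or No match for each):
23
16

Rule: multiple of 5. This holds for each 'Match' example and fails for each 'No match' one.
23: 23 = 5·4 + 3, does not satisfy this → No match. 16: 16 = 5·3 + 1, does not satisfy this → No match.

No match, No match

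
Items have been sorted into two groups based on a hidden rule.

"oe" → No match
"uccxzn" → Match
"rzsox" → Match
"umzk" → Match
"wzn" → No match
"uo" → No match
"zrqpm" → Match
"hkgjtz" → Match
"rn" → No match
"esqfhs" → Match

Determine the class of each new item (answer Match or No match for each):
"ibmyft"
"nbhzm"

The classifier is using: length ≥ 4.
"ibmyft" → length 6 → Match.
"nbhzm" → length 5 → Match.

Match, Match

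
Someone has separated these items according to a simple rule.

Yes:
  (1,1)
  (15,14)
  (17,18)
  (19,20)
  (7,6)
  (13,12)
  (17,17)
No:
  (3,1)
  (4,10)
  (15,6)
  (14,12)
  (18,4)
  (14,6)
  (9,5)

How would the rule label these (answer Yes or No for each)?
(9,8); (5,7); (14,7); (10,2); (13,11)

One predicate separates the groups cleanly: |first − second| ≤ 1.
(9,8): |9−8| = 1, qualifies → Yes.
(5,7): |5−7| = 2, fails the rule → No.
(14,7): |14−7| = 7, fails the rule → No.
(10,2): |10−2| = 8, fails the rule → No.
(13,11): |13−11| = 2, fails the rule → No.

Yes, No, No, No, No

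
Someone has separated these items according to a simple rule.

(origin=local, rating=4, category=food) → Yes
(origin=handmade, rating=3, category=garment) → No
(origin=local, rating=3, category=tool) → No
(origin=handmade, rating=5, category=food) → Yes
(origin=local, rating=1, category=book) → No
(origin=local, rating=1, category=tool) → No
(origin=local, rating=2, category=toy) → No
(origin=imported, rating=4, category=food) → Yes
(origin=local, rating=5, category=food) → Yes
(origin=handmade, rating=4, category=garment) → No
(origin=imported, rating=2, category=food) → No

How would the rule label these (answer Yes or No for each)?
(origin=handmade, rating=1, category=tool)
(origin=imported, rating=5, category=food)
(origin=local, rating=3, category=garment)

No, Yes, No

The pattern is that an item is 'Yes' exactly when: category is food AND rating ≥ 3.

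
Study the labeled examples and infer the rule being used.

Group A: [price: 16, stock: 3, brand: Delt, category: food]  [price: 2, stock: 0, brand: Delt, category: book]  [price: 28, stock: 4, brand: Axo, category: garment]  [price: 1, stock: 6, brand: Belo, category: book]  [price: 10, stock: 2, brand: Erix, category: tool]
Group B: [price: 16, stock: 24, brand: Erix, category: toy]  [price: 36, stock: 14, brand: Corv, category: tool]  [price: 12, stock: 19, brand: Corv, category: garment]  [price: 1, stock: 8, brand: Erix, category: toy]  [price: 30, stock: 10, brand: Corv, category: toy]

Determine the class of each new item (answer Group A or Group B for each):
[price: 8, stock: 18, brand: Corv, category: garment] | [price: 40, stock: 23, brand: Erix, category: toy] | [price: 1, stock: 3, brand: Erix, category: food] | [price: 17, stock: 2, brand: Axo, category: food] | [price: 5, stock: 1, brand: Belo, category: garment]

Group B, Group B, Group A, Group A, Group A

The classifier is using: stock ≤ 6.
[price: 8, stock: 18, brand: Corv, category: garment] — stock = 18, hence Group B. [price: 40, stock: 23, brand: Erix, category: toy] — stock = 23, hence Group B. [price: 1, stock: 3, brand: Erix, category: food] — stock = 3, hence Group A. [price: 17, stock: 2, brand: Axo, category: food] — stock = 2, hence Group A. [price: 5, stock: 1, brand: Belo, category: garment] — stock = 1, hence Group A.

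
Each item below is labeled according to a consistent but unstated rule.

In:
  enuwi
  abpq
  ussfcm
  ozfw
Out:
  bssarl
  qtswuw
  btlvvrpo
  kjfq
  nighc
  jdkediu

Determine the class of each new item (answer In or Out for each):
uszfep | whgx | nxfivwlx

In, Out, Out

The simplest hypothesis consistent with all the labels is: starts with a vowel.
uszfep: starts with 'u' — meets the rule, so In.
whgx: starts with 'w' — doesn't match, so Out.
nxfivwlx: starts with 'n' — doesn't match, so Out.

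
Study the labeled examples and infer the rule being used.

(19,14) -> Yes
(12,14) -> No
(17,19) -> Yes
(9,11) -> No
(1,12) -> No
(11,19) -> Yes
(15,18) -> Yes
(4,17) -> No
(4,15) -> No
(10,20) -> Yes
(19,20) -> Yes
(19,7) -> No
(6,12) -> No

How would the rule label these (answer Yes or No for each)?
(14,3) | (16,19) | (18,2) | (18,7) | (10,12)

A rule that fits every label: sum ≥ 30 — true of each 'Yes' example, false of each 'No' one.

No, Yes, No, No, No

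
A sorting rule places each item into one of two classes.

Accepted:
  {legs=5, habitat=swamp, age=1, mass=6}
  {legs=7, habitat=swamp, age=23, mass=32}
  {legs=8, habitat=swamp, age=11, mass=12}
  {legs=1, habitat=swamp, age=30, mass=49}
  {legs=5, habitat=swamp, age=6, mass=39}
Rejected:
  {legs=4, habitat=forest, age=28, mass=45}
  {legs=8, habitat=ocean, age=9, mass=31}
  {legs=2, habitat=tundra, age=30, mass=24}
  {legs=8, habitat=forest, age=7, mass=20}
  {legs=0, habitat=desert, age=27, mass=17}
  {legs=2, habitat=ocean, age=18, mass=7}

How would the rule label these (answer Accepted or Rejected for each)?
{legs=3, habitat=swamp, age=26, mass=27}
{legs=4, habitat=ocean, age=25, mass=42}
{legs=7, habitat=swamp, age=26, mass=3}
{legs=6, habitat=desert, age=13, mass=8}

Accepted, Rejected, Accepted, Rejected

Comparing the two groups points to one rule — habitat is swamp.
{legs=3, habitat=swamp, age=26, mass=27}: habitat is swamp, qualifies → Accepted.
{legs=4, habitat=ocean, age=25, mass=42}: habitat is ocean, does not fit → Rejected.
{legs=7, habitat=swamp, age=26, mass=3}: habitat is swamp, qualifies → Accepted.
{legs=6, habitat=desert, age=13, mass=8}: habitat is desert, does not fit → Rejected.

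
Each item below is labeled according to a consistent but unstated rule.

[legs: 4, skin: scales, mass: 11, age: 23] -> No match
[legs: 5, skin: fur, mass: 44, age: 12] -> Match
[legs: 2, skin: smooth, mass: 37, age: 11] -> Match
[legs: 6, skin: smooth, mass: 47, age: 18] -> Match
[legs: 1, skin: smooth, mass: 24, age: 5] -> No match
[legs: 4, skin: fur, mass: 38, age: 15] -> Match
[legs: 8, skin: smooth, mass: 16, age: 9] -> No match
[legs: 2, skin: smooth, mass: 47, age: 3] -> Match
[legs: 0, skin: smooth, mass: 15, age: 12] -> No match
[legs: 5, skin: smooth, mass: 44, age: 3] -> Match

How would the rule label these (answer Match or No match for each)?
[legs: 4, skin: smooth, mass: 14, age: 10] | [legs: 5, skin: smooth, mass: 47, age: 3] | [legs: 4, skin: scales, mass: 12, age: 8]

No match, Match, No match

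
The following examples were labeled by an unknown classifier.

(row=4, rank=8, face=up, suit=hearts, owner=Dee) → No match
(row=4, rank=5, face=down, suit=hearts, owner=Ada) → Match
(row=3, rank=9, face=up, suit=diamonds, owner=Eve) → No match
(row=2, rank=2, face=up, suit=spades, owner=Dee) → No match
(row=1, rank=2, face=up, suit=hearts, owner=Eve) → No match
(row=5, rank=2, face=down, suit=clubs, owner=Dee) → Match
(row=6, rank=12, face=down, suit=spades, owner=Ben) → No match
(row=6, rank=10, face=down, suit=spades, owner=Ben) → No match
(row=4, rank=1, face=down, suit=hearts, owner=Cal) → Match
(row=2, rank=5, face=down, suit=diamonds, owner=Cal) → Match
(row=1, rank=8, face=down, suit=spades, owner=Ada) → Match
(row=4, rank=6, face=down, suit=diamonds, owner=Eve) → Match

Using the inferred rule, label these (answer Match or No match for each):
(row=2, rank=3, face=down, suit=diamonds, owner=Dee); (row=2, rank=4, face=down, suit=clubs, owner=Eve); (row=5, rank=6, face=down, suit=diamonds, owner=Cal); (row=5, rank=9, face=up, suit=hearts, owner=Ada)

Match, Match, Match, No match

The classifier is using: face is down AND row ≤ 5.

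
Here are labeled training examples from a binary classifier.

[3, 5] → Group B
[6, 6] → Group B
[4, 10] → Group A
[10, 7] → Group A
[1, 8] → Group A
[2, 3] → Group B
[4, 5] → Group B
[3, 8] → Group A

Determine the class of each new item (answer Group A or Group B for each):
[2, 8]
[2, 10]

The simplest hypothesis consistent with all the labels is: second ≥ 7.
[2, 8] — second 8, hence Group A.
[2, 10] — second 10, hence Group A.

Group A, Group A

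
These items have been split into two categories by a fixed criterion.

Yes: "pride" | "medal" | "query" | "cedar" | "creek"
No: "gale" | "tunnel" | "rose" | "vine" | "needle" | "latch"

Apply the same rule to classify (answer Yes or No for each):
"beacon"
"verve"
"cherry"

The common property of the 'Yes' items is: odd length AND contains 'e'. No 'No' item has it.

No, Yes, No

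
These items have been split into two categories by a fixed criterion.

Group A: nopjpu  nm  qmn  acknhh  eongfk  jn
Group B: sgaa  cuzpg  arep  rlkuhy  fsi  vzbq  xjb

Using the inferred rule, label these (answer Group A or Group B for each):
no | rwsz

Rule: contains 'n'. This holds for each 'Group A' example and fails for each 'Group B' one.
Group A: no, since has 'n'.
Group B: rwsz, since no 'n'.

Group A, Group B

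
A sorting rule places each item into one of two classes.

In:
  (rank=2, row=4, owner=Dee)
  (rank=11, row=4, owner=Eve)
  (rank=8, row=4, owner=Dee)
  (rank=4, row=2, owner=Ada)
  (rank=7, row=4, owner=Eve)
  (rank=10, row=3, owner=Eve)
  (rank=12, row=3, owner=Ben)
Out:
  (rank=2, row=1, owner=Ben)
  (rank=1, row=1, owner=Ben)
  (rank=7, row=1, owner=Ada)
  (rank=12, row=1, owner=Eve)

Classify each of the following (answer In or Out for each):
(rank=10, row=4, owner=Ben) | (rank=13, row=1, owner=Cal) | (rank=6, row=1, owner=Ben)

In, Out, Out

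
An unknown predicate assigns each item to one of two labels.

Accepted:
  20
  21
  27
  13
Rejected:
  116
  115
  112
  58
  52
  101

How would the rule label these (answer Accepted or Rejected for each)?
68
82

'Accepted' ⟺ at most 27.
68: Rejected (68 > 27).
82: Rejected (82 > 27).

Rejected, Rejected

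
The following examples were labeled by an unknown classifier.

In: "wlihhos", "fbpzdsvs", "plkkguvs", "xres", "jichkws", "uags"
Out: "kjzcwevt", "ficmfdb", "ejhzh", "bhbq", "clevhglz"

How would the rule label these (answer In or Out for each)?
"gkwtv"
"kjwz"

The rule appears to be: contains 's'.
"gkwtv": Out (no 's').
"kjwz": Out (no 's').

Out, Out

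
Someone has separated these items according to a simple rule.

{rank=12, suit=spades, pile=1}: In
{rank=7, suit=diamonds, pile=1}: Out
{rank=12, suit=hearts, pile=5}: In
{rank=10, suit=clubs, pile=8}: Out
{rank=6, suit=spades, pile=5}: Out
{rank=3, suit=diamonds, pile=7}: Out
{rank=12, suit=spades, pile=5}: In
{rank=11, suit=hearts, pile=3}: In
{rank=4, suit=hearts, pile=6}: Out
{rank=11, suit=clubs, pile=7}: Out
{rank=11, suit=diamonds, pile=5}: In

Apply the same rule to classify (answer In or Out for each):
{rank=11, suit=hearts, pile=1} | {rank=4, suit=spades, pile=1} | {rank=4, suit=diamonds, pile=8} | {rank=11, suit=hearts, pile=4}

In, Out, Out, In

One predicate separates the groups cleanly: rank ≥ 10 AND pile ≤ 5.
In: {rank=11, suit=hearts, pile=1}, since rank = 11, pile = 1.
Out: {rank=4, suit=spades, pile=1}, since rank = 4, pile = 1.
Out: {rank=4, suit=diamonds, pile=8}, since rank = 4, pile = 8.
In: {rank=11, suit=hearts, pile=4}, since rank = 11, pile = 4.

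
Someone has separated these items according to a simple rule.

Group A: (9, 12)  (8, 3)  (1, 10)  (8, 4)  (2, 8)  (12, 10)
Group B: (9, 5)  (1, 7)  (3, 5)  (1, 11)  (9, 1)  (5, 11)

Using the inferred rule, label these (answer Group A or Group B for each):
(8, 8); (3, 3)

Group A, Group B

The classifier is using: product is even.
(8, 8): Group A (8·8 = 64). (3, 3): Group B (3·3 = 9).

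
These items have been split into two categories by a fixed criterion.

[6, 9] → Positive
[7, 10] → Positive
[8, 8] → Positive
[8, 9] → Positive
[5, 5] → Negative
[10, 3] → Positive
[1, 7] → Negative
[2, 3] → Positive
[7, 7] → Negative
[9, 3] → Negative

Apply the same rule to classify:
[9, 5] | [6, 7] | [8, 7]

All 'Positive' examples share one property — product is even — and every 'Negative' example lacks it.
Negative: [9, 5], since 9·5 = 45.
Positive: [6, 7], since 6·7 = 42.
Positive: [8, 7], since 8·7 = 56.

Negative, Positive, Positive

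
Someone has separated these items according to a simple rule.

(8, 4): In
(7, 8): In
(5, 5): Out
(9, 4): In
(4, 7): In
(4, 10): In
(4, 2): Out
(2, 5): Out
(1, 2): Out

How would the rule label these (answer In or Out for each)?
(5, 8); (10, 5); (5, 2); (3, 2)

In, In, Out, Out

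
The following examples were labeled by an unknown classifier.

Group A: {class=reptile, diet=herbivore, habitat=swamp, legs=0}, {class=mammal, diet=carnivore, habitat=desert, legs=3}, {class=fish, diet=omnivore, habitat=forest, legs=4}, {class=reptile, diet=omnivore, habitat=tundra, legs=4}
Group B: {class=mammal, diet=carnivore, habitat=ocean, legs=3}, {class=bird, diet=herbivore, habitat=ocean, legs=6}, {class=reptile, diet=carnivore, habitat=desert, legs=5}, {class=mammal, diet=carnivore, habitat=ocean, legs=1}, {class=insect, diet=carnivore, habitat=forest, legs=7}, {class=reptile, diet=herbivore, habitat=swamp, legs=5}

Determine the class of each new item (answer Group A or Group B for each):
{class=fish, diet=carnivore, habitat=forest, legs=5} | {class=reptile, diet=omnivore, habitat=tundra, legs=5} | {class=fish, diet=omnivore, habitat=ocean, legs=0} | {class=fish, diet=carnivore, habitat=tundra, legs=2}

Group B, Group B, Group B, Group A

Every 'Group A' example satisfies: habitat is not ocean AND legs ≤ 4. None of the 'Group B' examples do.
{class=fish, diet=carnivore, habitat=forest, legs=5}: habitat is forest, legs = 5 — does not satisfy this, so Group B. {class=reptile, diet=omnivore, habitat=tundra, legs=5}: habitat is tundra, legs = 5 — does not satisfy this, so Group B. {class=fish, diet=omnivore, habitat=ocean, legs=0}: habitat is ocean, legs = 0 — does not satisfy this, so Group B. {class=fish, diet=carnivore, habitat=tundra, legs=2}: habitat is tundra, legs = 2 — passes, so Group A.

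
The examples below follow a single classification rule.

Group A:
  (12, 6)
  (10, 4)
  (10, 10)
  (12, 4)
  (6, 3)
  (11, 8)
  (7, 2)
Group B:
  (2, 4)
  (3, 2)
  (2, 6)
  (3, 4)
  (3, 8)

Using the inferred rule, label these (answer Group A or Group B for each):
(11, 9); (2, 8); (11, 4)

Group A, Group B, Group A

One predicate separates the groups cleanly: first ≥ 4.
(11, 9) — first 11, hence Group A. (2, 8) — first 2, hence Group B. (11, 4) — first 11, hence Group A.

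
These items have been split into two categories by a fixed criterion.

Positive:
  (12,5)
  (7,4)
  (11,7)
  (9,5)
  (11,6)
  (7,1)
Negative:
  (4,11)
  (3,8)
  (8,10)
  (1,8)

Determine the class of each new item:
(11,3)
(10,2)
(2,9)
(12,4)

The simplest hypothesis consistent with all the labels is: first > second.

Positive, Positive, Negative, Positive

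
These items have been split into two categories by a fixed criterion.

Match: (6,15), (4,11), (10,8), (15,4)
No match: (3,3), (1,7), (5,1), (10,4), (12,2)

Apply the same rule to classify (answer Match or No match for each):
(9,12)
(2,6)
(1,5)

The rule appears to be: sum ≥ 15.
Match: (9,12), since 9+12 = 21.
No match: (2,6), since 2+6 = 8.
No match: (1,5), since 1+5 = 6.

Match, No match, No match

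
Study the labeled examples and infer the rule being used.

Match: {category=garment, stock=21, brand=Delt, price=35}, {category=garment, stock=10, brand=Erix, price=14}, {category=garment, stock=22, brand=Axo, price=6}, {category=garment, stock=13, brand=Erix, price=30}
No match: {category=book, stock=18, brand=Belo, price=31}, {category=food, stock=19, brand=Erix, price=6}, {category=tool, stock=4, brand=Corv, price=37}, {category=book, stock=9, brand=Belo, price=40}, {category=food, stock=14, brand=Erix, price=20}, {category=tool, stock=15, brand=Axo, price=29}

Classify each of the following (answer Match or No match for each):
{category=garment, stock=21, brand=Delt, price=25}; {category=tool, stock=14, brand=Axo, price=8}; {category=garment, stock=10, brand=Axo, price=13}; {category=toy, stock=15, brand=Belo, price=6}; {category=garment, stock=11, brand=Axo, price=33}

Match, No match, Match, No match, Match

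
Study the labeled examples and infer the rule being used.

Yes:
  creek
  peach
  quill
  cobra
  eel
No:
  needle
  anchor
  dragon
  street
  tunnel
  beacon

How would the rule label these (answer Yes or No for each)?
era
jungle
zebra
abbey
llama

Yes, No, Yes, Yes, Yes

The common property of the 'Yes' items is: odd length. No 'No' item has it.
era → length 3 → Yes.
jungle → length 6 → No.
zebra → length 5 → Yes.
abbey → length 5 → Yes.
llama → length 5 → Yes.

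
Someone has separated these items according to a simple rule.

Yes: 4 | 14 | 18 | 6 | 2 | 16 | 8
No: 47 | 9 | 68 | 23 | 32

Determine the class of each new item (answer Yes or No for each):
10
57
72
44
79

'Yes' ⟺ even AND at most 18.

Yes, No, No, No, No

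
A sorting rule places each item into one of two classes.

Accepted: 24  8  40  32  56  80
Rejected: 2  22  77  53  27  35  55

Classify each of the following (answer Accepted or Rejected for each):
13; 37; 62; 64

Rejected, Rejected, Rejected, Accepted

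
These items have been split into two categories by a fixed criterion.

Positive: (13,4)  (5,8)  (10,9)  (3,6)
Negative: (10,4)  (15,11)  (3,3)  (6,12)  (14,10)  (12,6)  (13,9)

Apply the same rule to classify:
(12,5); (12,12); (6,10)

Every 'Positive' example satisfies: sum is odd. None of the 'Negative' examples do.

Positive, Negative, Negative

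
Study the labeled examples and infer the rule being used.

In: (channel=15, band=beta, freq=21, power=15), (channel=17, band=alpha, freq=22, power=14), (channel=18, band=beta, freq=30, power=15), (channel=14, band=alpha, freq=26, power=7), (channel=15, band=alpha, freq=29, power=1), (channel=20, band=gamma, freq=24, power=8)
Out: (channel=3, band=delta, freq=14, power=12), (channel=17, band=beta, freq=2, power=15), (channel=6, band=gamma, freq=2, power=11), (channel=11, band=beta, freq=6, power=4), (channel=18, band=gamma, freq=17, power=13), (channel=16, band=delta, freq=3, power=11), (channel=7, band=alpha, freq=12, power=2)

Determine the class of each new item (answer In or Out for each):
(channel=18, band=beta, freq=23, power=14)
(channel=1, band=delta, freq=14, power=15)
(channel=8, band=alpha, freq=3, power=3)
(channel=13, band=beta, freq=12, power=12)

A rule that fits every label: freq ≥ 21 — true of each 'In' example, false of each 'Out' one.
(channel=18, band=beta, freq=23, power=14): freq = 23, fits → In. (channel=1, band=delta, freq=14, power=15): freq = 14, does not pass → Out. (channel=8, band=alpha, freq=3, power=3): freq = 3, does not pass → Out. (channel=13, band=beta, freq=12, power=12): freq = 12, does not pass → Out.

In, Out, Out, Out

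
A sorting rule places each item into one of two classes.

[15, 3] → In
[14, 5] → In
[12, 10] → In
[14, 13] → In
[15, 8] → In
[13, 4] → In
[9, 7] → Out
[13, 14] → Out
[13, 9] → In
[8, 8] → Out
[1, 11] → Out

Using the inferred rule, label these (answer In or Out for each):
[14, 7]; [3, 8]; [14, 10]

All 'In' examples share one property — first > second AND sum ≥ 17 — and every 'Out' example lacks it.
[14, 7]: 14 > 7, 14+7 = 21 — matches, so In.
[3, 8]: 3 < 8, 3+8 = 11 — doesn't qualify, so Out.
[14, 10]: 14 > 10, 14+10 = 24 — matches, so In.

In, Out, In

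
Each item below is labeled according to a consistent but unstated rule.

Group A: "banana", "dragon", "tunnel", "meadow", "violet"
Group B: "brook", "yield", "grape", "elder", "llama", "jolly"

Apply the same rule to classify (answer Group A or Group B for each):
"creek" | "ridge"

Group B, Group B

Every 'Group A' example satisfies: even length. None of the 'Group B' examples do.
"creek" — length 5, hence Group B.
"ridge" — length 5, hence Group B.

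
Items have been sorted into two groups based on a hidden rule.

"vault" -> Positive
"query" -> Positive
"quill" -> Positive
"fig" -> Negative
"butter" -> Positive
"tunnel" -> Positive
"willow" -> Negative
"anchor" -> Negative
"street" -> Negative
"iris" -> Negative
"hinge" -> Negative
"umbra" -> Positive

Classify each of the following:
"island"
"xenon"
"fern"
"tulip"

Negative, Negative, Negative, Positive

The simplest hypothesis consistent with all the labels is: contains 'u'.
"island": no 'u' — doesn't match, so Negative.
"xenon": no 'u' — doesn't match, so Negative.
"fern": no 'u' — doesn't match, so Negative.
"tulip": has 'u' — qualifies, so Positive.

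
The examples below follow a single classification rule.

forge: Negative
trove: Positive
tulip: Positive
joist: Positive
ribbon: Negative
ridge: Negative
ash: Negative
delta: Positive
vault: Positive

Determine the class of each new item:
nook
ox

Negative, Negative

The rule appears to be: contains 't'.
nook: Negative (no 't').
ox: Negative (no 't').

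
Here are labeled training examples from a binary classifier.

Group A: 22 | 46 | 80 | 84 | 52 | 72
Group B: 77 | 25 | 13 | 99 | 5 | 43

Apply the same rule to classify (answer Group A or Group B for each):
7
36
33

Group B, Group A, Group B

Rule: even. This holds for each 'Group A' example and fails for each 'Group B' one.
7 — 7 is odd, hence Group B.
36 — 36 is even, hence Group A.
33 — 33 is odd, hence Group B.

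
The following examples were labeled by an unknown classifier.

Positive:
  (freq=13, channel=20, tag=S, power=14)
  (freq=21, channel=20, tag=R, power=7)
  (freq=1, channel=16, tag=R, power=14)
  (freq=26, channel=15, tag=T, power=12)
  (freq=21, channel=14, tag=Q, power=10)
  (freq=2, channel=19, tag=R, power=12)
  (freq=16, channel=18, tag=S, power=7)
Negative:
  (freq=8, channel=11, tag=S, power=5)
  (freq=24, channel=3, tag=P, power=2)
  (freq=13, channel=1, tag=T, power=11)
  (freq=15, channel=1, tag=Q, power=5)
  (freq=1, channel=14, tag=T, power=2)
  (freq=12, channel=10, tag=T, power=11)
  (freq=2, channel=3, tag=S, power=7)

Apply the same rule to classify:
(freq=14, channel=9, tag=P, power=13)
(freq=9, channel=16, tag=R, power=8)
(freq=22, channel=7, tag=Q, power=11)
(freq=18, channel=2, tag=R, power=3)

Negative, Positive, Negative, Negative

'Positive' ⟺ power ≥ 5 AND channel ≥ 14.
(freq=14, channel=9, tag=P, power=13) → power = 13, channel = 9 → Negative. (freq=9, channel=16, tag=R, power=8) → power = 8, channel = 16 → Positive. (freq=22, channel=7, tag=Q, power=11) → power = 11, channel = 7 → Negative. (freq=18, channel=2, tag=R, power=3) → power = 3, channel = 2 → Negative.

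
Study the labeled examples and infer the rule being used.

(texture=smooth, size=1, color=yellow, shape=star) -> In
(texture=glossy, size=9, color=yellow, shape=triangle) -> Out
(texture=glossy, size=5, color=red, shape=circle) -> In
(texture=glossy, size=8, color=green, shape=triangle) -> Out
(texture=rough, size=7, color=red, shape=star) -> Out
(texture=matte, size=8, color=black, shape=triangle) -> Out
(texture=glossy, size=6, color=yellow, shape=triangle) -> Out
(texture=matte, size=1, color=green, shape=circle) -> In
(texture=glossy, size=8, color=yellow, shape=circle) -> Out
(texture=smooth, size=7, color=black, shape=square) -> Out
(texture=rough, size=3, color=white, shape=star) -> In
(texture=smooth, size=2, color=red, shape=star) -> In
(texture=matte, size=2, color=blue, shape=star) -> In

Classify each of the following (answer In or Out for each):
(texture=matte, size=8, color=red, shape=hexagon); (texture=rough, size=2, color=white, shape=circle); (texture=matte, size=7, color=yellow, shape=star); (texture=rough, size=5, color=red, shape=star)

A rule that fits every label: size ≤ 5 — true of each 'In' example, false of each 'Out' one.
(texture=matte, size=8, color=red, shape=hexagon): size = 8, fails the rule → Out.
(texture=rough, size=2, color=white, shape=circle): size = 2, has this property → In.
(texture=matte, size=7, color=yellow, shape=star): size = 7, fails the rule → Out.
(texture=rough, size=5, color=red, shape=star): size = 5, has this property → In.

Out, In, Out, In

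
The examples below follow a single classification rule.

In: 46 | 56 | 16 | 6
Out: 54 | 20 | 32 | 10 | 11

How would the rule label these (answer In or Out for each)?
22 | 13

The pattern is that an item is 'In' exactly when: ends in digit 6.
Out: 22, since last digit 2. Out: 13, since last digit 3.

Out, Out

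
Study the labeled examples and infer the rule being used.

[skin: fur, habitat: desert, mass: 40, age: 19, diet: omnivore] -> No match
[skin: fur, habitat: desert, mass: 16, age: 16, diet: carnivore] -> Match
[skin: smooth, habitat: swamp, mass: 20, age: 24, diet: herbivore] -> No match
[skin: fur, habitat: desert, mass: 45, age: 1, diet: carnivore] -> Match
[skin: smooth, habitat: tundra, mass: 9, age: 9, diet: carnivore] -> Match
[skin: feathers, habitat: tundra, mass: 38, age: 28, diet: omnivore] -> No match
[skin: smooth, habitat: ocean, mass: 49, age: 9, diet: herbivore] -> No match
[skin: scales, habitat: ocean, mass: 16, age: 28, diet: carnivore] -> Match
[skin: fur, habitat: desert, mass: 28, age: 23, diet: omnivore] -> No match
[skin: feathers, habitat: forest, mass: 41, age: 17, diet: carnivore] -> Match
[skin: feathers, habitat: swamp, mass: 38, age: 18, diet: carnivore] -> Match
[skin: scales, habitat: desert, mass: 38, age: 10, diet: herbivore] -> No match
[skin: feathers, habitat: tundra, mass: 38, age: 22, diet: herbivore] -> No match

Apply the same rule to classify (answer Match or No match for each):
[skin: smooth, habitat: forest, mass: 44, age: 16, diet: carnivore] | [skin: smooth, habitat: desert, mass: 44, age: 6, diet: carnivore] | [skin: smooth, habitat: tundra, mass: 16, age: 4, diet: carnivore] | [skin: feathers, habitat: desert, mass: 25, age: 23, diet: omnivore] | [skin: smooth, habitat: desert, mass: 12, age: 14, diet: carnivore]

Match, Match, Match, No match, Match

All 'Match' examples share one property — diet is carnivore — and every 'No match' example lacks it.
[skin: smooth, habitat: forest, mass: 44, age: 16, diet: carnivore] — diet is carnivore, hence Match.
[skin: smooth, habitat: desert, mass: 44, age: 6, diet: carnivore] — diet is carnivore, hence Match.
[skin: smooth, habitat: tundra, mass: 16, age: 4, diet: carnivore] — diet is carnivore, hence Match.
[skin: feathers, habitat: desert, mass: 25, age: 23, diet: omnivore] — diet is omnivore, hence No match.
[skin: smooth, habitat: desert, mass: 12, age: 14, diet: carnivore] — diet is carnivore, hence Match.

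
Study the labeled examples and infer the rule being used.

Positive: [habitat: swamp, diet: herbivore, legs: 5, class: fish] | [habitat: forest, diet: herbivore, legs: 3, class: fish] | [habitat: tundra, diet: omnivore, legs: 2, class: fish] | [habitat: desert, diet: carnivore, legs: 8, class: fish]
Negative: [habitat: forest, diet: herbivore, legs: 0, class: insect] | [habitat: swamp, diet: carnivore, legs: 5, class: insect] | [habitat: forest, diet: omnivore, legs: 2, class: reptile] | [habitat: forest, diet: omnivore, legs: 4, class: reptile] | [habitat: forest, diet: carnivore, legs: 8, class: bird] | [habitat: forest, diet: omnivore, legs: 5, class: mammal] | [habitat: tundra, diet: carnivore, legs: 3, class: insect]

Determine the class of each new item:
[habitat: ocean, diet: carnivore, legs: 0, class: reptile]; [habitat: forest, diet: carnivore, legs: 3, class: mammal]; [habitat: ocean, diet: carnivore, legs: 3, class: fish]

Comparing the two groups points to one rule — class is fish.
Negative: [habitat: ocean, diet: carnivore, legs: 0, class: reptile], since class is reptile.
Negative: [habitat: forest, diet: carnivore, legs: 3, class: mammal], since class is mammal.
Positive: [habitat: ocean, diet: carnivore, legs: 3, class: fish], since class is fish.

Negative, Negative, Positive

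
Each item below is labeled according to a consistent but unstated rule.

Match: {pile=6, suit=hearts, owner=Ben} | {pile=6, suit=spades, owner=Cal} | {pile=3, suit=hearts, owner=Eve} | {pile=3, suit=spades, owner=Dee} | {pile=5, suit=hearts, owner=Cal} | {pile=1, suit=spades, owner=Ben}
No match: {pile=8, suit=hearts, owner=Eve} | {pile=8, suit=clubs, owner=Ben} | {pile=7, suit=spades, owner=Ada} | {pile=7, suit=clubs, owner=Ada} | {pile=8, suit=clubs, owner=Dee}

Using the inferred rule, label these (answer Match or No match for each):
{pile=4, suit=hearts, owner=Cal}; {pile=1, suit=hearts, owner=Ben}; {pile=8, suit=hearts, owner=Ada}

Match, Match, No match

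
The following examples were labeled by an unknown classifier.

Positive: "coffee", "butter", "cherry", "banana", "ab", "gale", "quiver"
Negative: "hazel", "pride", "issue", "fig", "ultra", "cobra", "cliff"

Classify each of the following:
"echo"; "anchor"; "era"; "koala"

Positive, Positive, Negative, Negative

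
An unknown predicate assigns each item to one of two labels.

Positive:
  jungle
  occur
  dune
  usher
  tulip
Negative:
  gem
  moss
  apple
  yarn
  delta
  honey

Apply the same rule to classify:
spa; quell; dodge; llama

Negative, Positive, Negative, Negative

The pattern is that an item is 'Positive' exactly when: contains 'u'.
spa: no 'u' — doesn't qualify, so Negative.
quell: has 'u' — has this property, so Positive.
dodge: no 'u' — doesn't qualify, so Negative.
llama: no 'u' — doesn't qualify, so Negative.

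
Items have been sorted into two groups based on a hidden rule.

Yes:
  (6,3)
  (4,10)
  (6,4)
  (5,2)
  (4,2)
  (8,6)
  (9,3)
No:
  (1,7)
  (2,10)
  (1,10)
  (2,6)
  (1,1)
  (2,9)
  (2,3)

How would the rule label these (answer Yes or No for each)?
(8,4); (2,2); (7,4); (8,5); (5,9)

Yes, No, Yes, Yes, Yes

The pattern is that an item is 'Yes' exactly when: first ≥ 3.
Yes: (8,4), since first 8. No: (2,2), since first 2. Yes: (7,4), since first 7. Yes: (8,5), since first 8. Yes: (5,9), since first 5.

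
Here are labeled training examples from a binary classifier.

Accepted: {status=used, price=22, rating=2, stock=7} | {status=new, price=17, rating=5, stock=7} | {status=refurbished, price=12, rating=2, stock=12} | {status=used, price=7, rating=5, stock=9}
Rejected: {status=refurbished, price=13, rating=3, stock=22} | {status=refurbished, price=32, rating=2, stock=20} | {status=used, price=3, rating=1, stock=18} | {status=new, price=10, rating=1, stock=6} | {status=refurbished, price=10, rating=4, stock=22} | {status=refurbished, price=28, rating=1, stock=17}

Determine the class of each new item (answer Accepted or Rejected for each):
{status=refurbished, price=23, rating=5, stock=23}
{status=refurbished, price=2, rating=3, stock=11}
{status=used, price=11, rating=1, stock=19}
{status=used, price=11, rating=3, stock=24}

The simplest hypothesis consistent with all the labels is: stock ≥ 7 AND stock ≤ 12.
{status=refurbished, price=23, rating=5, stock=23} → stock = 23 → Rejected.
{status=refurbished, price=2, rating=3, stock=11} → stock = 11 → Accepted.
{status=used, price=11, rating=1, stock=19} → stock = 19 → Rejected.
{status=used, price=11, rating=3, stock=24} → stock = 24 → Rejected.

Rejected, Accepted, Rejected, Rejected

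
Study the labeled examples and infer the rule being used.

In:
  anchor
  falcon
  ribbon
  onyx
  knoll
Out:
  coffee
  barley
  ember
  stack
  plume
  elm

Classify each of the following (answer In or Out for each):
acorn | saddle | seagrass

Comparing the two groups points to one rule — contains 'n'.
In: acorn, since has 'n'.
Out: saddle, since no 'n'.
Out: seagrass, since no 'n'.

In, Out, Out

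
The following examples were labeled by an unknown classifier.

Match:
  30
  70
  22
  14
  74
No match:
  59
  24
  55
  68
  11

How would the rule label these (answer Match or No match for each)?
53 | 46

No match, Match

Rule: ≡ 2 (mod 4). This holds for each 'Match' example and fails for each 'No match' one.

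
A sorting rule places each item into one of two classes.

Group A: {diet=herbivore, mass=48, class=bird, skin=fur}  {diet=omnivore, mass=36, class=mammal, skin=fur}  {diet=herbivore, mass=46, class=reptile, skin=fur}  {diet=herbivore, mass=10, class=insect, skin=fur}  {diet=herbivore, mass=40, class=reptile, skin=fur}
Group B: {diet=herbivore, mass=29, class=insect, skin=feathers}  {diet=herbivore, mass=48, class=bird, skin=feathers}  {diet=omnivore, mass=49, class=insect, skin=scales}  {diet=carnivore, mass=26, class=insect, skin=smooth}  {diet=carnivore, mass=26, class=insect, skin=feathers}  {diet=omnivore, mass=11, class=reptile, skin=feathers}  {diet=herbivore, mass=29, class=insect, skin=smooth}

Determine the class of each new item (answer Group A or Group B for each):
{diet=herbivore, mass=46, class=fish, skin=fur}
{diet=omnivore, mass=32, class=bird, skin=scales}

Group A, Group B

Every 'Group A' example satisfies: skin is fur. None of the 'Group B' examples do.
{diet=herbivore, mass=46, class=fish, skin=fur} — skin is fur, hence Group A. {diet=omnivore, mass=32, class=bird, skin=scales} — skin is scales, hence Group B.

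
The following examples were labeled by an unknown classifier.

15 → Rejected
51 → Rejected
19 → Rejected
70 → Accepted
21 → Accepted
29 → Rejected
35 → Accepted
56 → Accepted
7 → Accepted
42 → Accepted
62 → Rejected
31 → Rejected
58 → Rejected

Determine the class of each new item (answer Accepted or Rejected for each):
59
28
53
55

Rule: multiple of 7. This holds for each 'Accepted' example and fails for each 'Rejected' one.

Rejected, Accepted, Rejected, Rejected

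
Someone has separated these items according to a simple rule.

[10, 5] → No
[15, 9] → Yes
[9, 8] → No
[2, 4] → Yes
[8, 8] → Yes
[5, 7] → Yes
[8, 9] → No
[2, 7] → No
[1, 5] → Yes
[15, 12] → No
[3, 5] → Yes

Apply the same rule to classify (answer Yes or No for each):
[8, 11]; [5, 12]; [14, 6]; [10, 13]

No, No, Yes, No

'Yes' ⟺ sum is even.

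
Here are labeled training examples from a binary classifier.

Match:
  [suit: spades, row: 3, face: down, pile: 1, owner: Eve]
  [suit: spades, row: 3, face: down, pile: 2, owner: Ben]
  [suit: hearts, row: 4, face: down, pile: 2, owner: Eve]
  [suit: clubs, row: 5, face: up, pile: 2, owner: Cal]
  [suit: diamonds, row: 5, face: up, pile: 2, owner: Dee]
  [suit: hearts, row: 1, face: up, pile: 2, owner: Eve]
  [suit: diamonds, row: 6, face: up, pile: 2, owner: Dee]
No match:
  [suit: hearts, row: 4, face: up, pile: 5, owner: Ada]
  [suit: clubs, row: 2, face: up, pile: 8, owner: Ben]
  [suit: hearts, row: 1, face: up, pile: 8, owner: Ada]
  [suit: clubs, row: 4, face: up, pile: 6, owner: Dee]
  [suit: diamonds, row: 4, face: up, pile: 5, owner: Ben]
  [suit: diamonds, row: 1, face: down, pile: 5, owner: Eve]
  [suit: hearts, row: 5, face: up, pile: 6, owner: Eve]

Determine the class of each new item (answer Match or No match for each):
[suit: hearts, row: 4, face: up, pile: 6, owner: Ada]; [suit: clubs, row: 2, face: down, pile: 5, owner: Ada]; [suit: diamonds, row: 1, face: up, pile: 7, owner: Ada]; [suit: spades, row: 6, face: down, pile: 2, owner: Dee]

Rule: pile ≤ 2. This holds for each 'Match' example and fails for each 'No match' one.
No match: [suit: hearts, row: 4, face: up, pile: 6, owner: Ada], since pile = 6. No match: [suit: clubs, row: 2, face: down, pile: 5, owner: Ada], since pile = 5. No match: [suit: diamonds, row: 1, face: up, pile: 7, owner: Ada], since pile = 7. Match: [suit: spades, row: 6, face: down, pile: 2, owner: Dee], since pile = 2.

No match, No match, No match, Match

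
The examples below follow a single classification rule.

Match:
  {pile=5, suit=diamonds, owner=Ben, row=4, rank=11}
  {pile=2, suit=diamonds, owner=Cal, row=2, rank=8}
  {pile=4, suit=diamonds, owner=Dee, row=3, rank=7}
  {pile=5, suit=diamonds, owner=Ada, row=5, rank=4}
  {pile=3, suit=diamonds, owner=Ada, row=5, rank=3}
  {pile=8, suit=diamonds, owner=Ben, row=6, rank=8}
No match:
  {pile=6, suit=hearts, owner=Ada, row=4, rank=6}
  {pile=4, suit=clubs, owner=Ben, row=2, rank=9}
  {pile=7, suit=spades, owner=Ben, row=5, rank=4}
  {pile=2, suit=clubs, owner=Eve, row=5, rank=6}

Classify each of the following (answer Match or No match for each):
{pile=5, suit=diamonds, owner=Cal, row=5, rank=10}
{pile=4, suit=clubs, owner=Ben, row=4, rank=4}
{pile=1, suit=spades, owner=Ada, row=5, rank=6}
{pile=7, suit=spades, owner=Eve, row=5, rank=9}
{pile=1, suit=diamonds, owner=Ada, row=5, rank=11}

Match, No match, No match, No match, Match

The common property of the 'Match' items is: suit is diamonds. No 'No match' item has it.
{pile=5, suit=diamonds, owner=Cal, row=5, rank=10}: suit is diamonds — checks out, so Match.
{pile=4, suit=clubs, owner=Ben, row=4, rank=4}: suit is clubs — doesn't match, so No match.
{pile=1, suit=spades, owner=Ada, row=5, rank=6}: suit is spades — doesn't match, so No match.
{pile=7, suit=spades, owner=Eve, row=5, rank=9}: suit is spades — doesn't match, so No match.
{pile=1, suit=diamonds, owner=Ada, row=5, rank=11}: suit is diamonds — checks out, so Match.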